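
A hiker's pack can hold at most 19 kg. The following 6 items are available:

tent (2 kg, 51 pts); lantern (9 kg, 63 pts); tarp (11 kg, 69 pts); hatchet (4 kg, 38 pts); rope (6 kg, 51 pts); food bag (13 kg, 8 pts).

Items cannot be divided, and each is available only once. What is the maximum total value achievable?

This is a 0/1 knapsack; check combinations near the capacity.
- tent+tarp+rope: weight 2+11+6=19, value 51+69+51=171
- tent+lantern+rope: weight 2+9+6=17, value 51+63+51=165
- tent+tarp+hatchet: weight 2+11+4=17, value 51+69+38=158
- tent+lantern+hatchet: weight 2+9+4=15, value 51+63+38=152
Best: 171 pts.

171 pts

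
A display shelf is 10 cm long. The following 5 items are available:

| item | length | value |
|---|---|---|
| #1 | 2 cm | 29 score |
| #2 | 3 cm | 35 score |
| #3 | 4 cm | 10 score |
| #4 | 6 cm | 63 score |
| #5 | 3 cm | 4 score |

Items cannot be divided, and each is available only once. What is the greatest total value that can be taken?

This is a 0/1 knapsack; check combinations near the capacity.
- #2+#4: length 3+6=9, value 35+63=98
- #1+#4: length 2+6=8, value 29+63=92
- #1+#2+#3: length 2+3+4=9, value 29+35+10=74
- #3+#4: length 4+6=10, value 10+63=73
- #1+#2+#5: length 2+3+3=8, value 29+35+4=68
Best: 98 score.

98 score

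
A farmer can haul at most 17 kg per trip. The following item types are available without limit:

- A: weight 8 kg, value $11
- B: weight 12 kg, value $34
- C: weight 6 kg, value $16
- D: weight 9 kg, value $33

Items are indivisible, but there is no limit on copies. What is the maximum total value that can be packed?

$49

Best value-per-unit is D at 33/9; filling with it alone gives 1×33 = 33.
Optimal mix: 1×C + 1×D → weight 15, value 49.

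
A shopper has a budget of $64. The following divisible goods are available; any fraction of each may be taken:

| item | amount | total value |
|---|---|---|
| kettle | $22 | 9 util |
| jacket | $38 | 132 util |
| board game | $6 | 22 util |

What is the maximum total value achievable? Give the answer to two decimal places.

Take in order of value per unit:
- board game (22/6 per unit): all 6 → value 22, running total 22.00
- jacket (132/38 per unit): all 38 → value 132, running total 154.00
- kettle (9/22 per unit): 20 of 22 → value 20×9/22 = 8.1818, running total 162.18
Total 162.18.

162.18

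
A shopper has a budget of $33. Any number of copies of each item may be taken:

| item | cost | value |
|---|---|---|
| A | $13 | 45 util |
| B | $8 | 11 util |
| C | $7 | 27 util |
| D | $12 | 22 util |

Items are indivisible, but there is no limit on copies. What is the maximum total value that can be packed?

Best value-per-unit is C at 27/7; filling with it alone gives 4×27 = 108.
Optimal mix: 2×A + 1×C → cost 33, value 117.

117 util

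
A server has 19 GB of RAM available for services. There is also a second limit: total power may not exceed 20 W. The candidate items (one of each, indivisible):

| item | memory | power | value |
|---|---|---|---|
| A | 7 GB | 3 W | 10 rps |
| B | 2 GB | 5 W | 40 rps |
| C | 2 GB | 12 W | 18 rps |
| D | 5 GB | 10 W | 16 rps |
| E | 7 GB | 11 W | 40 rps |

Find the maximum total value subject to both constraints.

90 rps

Feasible sets respecting both limits:
- A+B+E: memory 16, power 19, value 90
- B+E: memory 9, power 16, value 80
- A+B+C: memory 11, power 20, value 68
- A+B+D: memory 14, power 18, value 66
Best: 90 rps.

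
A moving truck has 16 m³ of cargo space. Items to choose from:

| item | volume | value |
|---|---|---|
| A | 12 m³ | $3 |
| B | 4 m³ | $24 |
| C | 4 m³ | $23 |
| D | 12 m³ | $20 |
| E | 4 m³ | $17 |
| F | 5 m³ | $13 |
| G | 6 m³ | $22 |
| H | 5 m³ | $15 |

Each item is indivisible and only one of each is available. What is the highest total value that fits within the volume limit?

$69

Check high-value combinations within 16 m³:
- B+C+G: volume 4+4+6=14, value 24+23+22=69
- B+C+E: volume 4+4+4=12, value 24+23+17=64
- B+E+G: volume 4+4+6=14, value 24+17+22=63
Best: $69.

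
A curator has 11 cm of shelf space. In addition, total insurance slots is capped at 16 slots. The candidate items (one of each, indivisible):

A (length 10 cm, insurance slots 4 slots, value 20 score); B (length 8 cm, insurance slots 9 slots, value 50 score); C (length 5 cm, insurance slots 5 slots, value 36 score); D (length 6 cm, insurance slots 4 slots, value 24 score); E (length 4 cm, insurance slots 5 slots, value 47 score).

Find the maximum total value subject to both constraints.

83 score

Feasible sets respecting both limits:
- C+E: length 9, insurance slots 10, value 83
- D+E: length 10, insurance slots 9, value 71
- C+D: length 11, insurance slots 9, value 60
- B: length 8, insurance slots 9, value 50
Best: 83 score.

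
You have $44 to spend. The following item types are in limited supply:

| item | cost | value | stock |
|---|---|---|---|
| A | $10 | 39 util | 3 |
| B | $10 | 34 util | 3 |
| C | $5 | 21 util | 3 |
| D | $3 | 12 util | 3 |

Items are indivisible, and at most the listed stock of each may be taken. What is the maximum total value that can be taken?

Best selections within cost 44 and stock limits:
- 2×A + 3×C + 3×D: cost 44, value 177
- 3×A + 1×C + 3×D: cost 44, value 174
Best: 177 util.

177 util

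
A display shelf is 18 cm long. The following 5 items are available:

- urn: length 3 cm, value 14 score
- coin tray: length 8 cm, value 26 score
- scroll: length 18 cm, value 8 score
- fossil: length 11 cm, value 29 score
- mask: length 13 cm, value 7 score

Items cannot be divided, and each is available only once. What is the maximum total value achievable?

43 score

Check high-value combinations within 18 cm:
- urn+fossil: length 3+11=14, value 14+29=43
- urn+coin tray: length 3+8=11, value 14+26=40
- fossil: length 11, value 29
- coin tray: length 8, value 26
Best: 43 score.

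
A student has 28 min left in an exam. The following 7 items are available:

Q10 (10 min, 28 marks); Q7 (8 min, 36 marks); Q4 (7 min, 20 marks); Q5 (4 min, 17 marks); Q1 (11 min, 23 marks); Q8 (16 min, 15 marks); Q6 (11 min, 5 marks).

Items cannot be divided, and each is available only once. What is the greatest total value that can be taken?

84 marks

Check high-value combinations within 28 min:
- Q10+Q7+Q4: time 10+8+7=25, value 28+36+20=84
- Q10+Q7+Q5: time 10+8+4=22, value 28+36+17=81
- Q7+Q4+Q1: time 8+7+11=26, value 36+20+23=79
Best: 84 marks.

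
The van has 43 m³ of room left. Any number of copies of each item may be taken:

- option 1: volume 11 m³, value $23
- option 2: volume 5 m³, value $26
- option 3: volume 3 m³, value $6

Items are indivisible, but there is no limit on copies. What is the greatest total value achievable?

$214

Best value-per-unit is option 2 at 26/5; filling with it alone gives 8×26 = 208.
Optimal mix: 8×option 2 + 1×option 3 → volume 43, value 214.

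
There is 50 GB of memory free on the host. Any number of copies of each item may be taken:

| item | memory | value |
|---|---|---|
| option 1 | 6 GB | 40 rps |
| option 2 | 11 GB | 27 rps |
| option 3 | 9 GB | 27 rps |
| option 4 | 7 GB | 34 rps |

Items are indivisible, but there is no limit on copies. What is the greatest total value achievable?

320 rps

Best value-per-unit is option 1 at 40/6, and filling with it alone uses memory 8×6=48. No mix of the others beats 8×40 = 320.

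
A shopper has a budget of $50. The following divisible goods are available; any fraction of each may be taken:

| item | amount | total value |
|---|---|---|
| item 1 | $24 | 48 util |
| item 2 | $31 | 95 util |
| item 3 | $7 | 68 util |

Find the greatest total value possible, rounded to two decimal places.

187.00

Take in order of value per unit:
- item 3 (68/7 per unit): all 7 → value 68, running total 68.00
- item 2 (95/31 per unit): all 31 → value 95, running total 163.00
- item 1 (48/24 per unit): 12 of 24 → value 12×48/24 = 24.0000, running total 187.00
Total 187.00.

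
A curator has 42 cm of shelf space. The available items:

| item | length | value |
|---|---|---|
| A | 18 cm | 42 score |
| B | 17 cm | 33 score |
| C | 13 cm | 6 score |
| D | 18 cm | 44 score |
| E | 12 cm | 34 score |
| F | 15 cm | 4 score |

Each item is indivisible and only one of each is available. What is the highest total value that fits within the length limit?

86 score

Check high-value combinations within 42 cm:
- A+D: length 18+18=36, value 42+44=86
- D+E: length 18+12=30, value 44+34=78
- B+D: length 17+18=35, value 33+44=77
- A+E: length 18+12=30, value 42+34=76
- A+B: length 18+17=35, value 42+33=75
Best: 86 score.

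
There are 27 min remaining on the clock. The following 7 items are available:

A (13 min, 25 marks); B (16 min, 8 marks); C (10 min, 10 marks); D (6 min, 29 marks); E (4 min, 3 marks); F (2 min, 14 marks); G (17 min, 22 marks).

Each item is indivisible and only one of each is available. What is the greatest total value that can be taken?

71 marks

This is a 0/1 knapsack; check combinations near the capacity.
- A+D+E+F: time 13+6+4+2=25, value 25+29+3+14=71
- A+D+F: time 13+6+2=21, value 25+29+14=68
- D+F+G: time 6+2+17=25, value 29+14+22=65
Best: 71 marks.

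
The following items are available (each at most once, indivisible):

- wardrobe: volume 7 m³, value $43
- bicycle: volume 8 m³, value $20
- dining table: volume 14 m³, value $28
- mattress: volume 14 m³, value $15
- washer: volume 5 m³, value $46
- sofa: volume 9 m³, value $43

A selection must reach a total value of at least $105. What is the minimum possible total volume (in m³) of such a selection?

Subsets with value ≥ 105, sorted by total volume:
- wardrobe+bicycle+washer: volume 20, value 109
- wardrobe+washer+sofa: volume 21, value 132
- bicycle+washer+sofa: volume 22, value 109
- wardrobe+bicycle+sofa: volume 24, value 106
Minimum volume: 20 m³.

20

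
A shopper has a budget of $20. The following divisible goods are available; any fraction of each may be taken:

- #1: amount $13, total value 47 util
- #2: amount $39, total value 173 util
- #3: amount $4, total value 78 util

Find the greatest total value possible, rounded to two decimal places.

Take in order of value per unit:
- #3 (78/4 per unit): all 4 → value 78, running total 78.00
- #2 (173/39 per unit): 16 of 39 → value 16×173/39 = 70.9744, running total 148.97
Total 148.97.

148.97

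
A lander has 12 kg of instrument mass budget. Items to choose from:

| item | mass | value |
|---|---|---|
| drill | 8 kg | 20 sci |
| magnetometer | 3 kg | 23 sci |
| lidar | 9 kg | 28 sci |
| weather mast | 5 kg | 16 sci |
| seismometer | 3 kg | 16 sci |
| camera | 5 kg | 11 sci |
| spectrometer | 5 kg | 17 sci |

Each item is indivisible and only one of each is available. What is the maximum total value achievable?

56 sci

Check high-value combinations within 12 kg:
- magnetometer+seismometer+spectrometer: mass 3+3+5=11, value 23+16+17=56
- magnetometer+weather mast+seismometer: mass 3+5+3=11, value 23+16+16=55
- magnetometer+lidar: mass 3+9=12, value 23+28=51
- magnetometer+seismometer+camera: mass 3+3+5=11, value 23+16+11=50
- lidar+seismometer: mass 9+3=12, value 28+16=44
Best: 56 sci.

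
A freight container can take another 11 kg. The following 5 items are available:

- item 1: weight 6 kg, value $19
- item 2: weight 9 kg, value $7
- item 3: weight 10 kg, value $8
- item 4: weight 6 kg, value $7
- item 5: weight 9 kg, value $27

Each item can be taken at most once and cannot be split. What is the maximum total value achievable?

Check high-value combinations within 11 kg:
- item 5: weight 9, value 27
- item 1: weight 6, value 19
- item 3: weight 10, value 8
- item 4: weight 6, value 7
Best: $27.

$27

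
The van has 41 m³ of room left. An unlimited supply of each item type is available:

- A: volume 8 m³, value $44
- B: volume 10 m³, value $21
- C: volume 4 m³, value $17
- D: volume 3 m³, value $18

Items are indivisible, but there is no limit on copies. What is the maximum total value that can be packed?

Best value-per-unit is D at 18/3; filling with it alone gives 13×18 = 234.
Optimal mix: 1×A + 11×D → volume 41, value 242.

$242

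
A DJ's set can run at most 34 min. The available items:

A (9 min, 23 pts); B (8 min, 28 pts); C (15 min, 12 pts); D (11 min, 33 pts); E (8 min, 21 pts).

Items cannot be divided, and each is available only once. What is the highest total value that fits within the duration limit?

Check high-value combinations within 34 min:
- A+B+D: duration 9+8+11=28, value 23+28+33=84
- B+D+E: duration 8+11+8=27, value 28+33+21=82
- A+D+E: duration 9+11+8=28, value 23+33+21=77
- B+C+D: duration 8+15+11=34, value 28+12+33=73
Best: 84 pts.

84 pts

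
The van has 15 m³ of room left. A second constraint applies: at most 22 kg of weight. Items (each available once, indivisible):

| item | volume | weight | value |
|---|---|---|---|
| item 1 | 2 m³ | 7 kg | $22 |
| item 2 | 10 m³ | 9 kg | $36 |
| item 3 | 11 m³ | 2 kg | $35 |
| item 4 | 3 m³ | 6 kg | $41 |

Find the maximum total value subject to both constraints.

Feasible sets respecting both limits:
- item 1+item 2+item 4: volume 15, weight 22, value 99
- item 2+item 4: volume 13, weight 15, value 77
- item 3+item 4: volume 14, weight 8, value 76
Best: $99.

$99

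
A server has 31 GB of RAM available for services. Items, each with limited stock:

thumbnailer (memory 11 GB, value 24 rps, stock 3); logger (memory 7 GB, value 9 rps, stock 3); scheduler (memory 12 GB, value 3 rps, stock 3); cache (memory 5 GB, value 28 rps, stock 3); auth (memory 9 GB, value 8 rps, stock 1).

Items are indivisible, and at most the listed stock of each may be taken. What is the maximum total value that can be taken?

108 rps

Top feasible selections:
- 1×thumbnailer + 3×cache: memory 26, value 108
- 2×logger + 3×cache: memory 29, value 102
- 1×logger + 3×cache + 1×auth: memory 31, value 101
Best: 108 rps.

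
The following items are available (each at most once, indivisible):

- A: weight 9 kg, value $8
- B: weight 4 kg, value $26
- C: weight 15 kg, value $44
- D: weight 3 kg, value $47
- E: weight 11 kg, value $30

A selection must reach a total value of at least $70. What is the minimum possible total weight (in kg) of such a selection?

Subsets with value ≥ 70, sorted by total weight:
- B+D: weight 7, value 73
- D+E: weight 14, value 77
- A+B+D: weight 16, value 81
Minimum weight: 7 kg.

7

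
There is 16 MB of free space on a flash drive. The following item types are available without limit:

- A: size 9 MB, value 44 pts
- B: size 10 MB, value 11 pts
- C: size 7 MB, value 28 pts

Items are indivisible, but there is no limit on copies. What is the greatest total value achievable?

Best value-per-unit is A at 44/9; filling with it alone gives 1×44 = 44.
Optimal mix: 1×A + 1×C → size 16, value 72.

72 pts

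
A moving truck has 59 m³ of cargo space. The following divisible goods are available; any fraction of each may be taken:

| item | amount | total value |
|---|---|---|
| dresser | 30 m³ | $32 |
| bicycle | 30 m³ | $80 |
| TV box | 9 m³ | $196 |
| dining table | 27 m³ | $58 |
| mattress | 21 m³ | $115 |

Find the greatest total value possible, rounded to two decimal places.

Take in order of value per unit:
- TV box (196/9 per unit): all 9 → value 196, running total 196.00
- mattress (115/21 per unit): all 21 → value 115, running total 311.00
- bicycle (80/30 per unit): 29 of 30 → value 29×80/30 = 77.3333, running total 388.33
Total 388.33.

388.33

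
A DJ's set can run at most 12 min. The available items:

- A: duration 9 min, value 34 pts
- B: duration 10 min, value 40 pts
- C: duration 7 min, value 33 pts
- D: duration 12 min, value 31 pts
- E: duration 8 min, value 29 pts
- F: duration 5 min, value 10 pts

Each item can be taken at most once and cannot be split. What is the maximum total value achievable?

43 pts

Check high-value combinations within 12 min:
- C+F: duration 7+5=12, value 33+10=43
- B: duration 10, value 40
- A: duration 9, value 34
Best: 43 pts.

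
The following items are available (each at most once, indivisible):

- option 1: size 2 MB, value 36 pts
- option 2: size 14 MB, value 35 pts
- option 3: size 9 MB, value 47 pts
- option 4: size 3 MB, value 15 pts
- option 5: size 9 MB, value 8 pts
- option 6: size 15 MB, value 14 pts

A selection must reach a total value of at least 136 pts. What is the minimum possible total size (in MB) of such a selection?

Subsets with value ≥ 136, sorted by total size:
- option 1+option 2+option 3+option 4+option 5: size 37, value 141
- option 1+option 2+option 3+option 4+option 6: size 43, value 147
- option 1+option 2+option 3+option 5+option 6: size 49, value 140
- option 1+option 2+option 3+option 4+option 5+option 6: size 52, value 155
Minimum size: 37 MB.

37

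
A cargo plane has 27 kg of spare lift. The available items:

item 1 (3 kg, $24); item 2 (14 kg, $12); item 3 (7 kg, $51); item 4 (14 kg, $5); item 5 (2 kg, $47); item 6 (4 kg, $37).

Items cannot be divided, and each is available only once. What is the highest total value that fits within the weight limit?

$159

This is a 0/1 knapsack; check combinations near the capacity.
- item 1+item 3+item 5+item 6: weight 3+7+2+4=16, value 24+51+47+37=159
- item 2+item 3+item 5+item 6: weight 14+7+2+4=27, value 12+51+47+37=147
- item 3+item 4+item 5+item 6: weight 7+14+2+4=27, value 51+5+47+37=140
Best: $159.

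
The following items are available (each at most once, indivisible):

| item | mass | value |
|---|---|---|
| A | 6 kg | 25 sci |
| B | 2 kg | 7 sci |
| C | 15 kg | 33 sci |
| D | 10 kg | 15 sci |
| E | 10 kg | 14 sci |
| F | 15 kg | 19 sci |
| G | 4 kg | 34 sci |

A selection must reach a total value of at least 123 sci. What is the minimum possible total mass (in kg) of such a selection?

47

Subsets with value ≥ 123, sorted by total mass:
- A+B+C+D+E+G: mass 47, value 128
- A+C+D+F+G: mass 50, value 126
Minimum mass: 47 kg.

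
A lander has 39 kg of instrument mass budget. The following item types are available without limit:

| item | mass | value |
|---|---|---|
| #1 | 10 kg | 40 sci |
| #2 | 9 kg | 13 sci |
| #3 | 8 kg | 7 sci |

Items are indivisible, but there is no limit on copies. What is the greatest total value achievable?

133 sci

Best value-per-unit is #1 at 40/10; filling with it alone gives 3×40 = 120.
Optimal mix: 3×#1 + 1×#2 → mass 39, value 133.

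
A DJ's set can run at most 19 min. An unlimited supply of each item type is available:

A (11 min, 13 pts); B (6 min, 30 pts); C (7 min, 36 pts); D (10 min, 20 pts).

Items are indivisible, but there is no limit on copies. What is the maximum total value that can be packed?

Best value-per-unit is C at 36/7; filling with it alone gives 2×36 = 72.
Optimal mix: 2×B + 1×C → duration 19, value 96.

96 pts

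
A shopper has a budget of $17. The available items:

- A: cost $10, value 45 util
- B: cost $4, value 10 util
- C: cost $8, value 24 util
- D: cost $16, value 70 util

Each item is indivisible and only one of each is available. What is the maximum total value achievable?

Check high-value combinations within $17:
- D: cost 16, value 70
- A+B: cost 10+4=14, value 45+10=55
- A: cost 10, value 45
- B+C: cost 4+8=12, value 10+24=34
- C: cost 8, value 24
Best: 70 util.

70 util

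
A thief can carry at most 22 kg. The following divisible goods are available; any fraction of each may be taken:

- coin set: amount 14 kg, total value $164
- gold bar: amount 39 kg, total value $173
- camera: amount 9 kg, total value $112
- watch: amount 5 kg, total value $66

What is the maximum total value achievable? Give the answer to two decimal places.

271.71

Take in order of value per unit:
- watch (66/5 per unit): all 5 → value 66, running total 66.00
- camera (112/9 per unit): all 9 → value 112, running total 178.00
- coin set (164/14 per unit): 8 of 14 → value 8×164/14 = 93.7143, running total 271.71
Total 271.71.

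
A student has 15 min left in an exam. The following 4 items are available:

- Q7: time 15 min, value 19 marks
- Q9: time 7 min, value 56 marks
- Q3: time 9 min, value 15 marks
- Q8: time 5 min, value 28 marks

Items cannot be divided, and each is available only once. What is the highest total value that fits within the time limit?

84 marks

This is a 0/1 knapsack; check combinations near the capacity.
- Q9+Q8: time 7+5=12, value 56+28=84
- Q9: time 7, value 56
- Q3+Q8: time 9+5=14, value 15+28=43
- Q8: time 5, value 28
- Q7: time 15, value 19
Best: 84 marks.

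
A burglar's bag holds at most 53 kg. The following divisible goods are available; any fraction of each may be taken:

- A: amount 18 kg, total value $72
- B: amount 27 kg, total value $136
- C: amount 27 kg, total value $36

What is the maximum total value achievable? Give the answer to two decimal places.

Take in order of value per unit:
- B (136/27 per unit): all 27 → value 136, running total 136.00
- A (72/18 per unit): all 18 → value 72, running total 208.00
- C (36/27 per unit): 8 of 27 → value 8×36/27 = 10.6667, running total 218.67
Total 218.67.

218.67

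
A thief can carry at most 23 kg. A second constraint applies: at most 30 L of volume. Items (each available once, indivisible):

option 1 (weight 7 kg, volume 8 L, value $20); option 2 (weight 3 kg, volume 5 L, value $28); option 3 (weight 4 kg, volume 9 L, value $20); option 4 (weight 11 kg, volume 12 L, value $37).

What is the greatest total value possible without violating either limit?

Feasible sets respecting both limits:
- option 1+option 2+option 4: weight 21, volume 25, value 85
- option 2+option 3+option 4: weight 18, volume 26, value 85
- option 1+option 3+option 4: weight 22, volume 29, value 77
- option 1+option 2+option 3: weight 14, volume 22, value 68
Best: $85.

$85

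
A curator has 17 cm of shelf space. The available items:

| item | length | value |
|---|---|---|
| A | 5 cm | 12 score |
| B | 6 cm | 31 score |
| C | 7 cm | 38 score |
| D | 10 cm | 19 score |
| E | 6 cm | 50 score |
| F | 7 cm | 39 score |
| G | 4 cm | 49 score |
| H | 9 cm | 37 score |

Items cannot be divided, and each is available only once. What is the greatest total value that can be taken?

138 score

Check high-value combinations within 17 cm:
- E+F+G: length 6+7+4=17, value 50+39+49=138
- C+E+G: length 7+6+4=17, value 38+50+49=137
- B+E+G: length 6+6+4=16, value 31+50+49=130
Best: 138 score.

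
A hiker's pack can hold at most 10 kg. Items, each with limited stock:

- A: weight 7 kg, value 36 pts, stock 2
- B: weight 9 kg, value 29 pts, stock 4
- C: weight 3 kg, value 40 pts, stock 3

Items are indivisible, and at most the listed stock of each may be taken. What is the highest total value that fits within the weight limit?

Top feasible selections:
- 3×C: weight 9, value 120
- 2×C: weight 6, value 80
- 1×A + 1×C: weight 10, value 76
Best: 120 pts.

120 pts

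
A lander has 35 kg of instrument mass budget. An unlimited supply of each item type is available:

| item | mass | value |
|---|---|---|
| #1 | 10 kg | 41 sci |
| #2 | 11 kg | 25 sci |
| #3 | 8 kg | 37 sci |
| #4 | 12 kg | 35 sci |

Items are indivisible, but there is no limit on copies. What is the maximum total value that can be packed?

Best value-per-unit is #3 at 37/8; filling with it alone gives 4×37 = 148.
Optimal mix: 1×#1 + 3×#3 → mass 34, value 152.

152 sci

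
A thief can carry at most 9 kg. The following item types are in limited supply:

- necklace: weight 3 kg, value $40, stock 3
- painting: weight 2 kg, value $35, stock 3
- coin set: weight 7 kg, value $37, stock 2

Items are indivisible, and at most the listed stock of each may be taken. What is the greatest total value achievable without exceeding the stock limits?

Best selections within weight 9 and stock limits:
- 1×necklace + 3×painting: weight 9, value 145
- 3×necklace: weight 9, value 120
Best: $145.

$145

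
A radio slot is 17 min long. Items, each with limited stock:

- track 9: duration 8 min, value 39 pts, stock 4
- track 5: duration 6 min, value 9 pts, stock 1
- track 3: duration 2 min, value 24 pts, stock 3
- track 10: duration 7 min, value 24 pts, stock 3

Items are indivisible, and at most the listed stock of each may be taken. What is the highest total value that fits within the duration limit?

Best selections within duration 17 and stock limits:
- 1×track 9 + 3×track 3: duration 14, value 111
- 3×track 3 + 1×track 10: duration 13, value 96
- 1×track 9 + 2×track 3: duration 12, value 87
- 1×track 9 + 1×track 3 + 1×track 10: duration 17, value 87
Best: 111 pts.

111 pts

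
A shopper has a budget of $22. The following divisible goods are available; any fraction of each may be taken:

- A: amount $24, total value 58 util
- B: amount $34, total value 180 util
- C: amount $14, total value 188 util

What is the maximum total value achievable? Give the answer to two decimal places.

230.35

Take in order of value per unit:
- C (188/14 per unit): all 14 → value 188, running total 188.00
- B (180/34 per unit): 8 of 34 → value 8×180/34 = 42.3529, running total 230.35
Total 230.35.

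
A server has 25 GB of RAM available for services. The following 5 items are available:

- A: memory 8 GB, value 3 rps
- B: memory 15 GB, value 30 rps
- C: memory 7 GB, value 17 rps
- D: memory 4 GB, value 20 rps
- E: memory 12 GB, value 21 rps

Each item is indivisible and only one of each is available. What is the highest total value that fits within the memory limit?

Check high-value combinations within 25 GB:
- C+D+E: memory 7+4+12=23, value 17+20+21=58
- B+D: memory 15+4=19, value 30+20=50
- B+C: memory 15+7=22, value 30+17=47
- A+D+E: memory 8+4+12=24, value 3+20+21=44
- D+E: memory 4+12=16, value 20+21=41
Best: 58 rps.

58 rps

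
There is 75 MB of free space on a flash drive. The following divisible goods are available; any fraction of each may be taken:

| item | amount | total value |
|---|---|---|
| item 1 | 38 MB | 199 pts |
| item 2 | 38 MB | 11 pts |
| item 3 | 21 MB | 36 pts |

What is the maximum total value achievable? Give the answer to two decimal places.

Take in order of value per unit:
- item 1 (199/38 per unit): all 38 → value 199, running total 199.00
- item 3 (36/21 per unit): all 21 → value 36, running total 235.00
- item 2 (11/38 per unit): 16 of 38 → value 16×11/38 = 4.6316, running total 239.63
Total 239.63.

239.63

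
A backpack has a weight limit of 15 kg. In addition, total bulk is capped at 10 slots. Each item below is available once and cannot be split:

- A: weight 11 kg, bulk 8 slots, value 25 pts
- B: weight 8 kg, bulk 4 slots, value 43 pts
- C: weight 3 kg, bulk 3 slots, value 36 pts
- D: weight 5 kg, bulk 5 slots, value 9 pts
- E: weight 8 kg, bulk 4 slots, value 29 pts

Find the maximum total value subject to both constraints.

Feasible sets respecting both limits:
- B+C: weight 11, bulk 7, value 79
- C+E: weight 11, bulk 7, value 65
- B+D: weight 13, bulk 9, value 52
- C+D: weight 8, bulk 8, value 45
Best: 79 pts.

79 pts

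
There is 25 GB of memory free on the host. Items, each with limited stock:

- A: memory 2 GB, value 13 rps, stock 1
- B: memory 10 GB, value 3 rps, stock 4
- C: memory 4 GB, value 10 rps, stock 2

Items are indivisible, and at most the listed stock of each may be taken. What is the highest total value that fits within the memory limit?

Best selections within memory 25 and stock limits:
- 1×A + 1×B + 2×C: memory 20, value 36
- 1×A + 2×C: memory 10, value 33
- 1×A + 1×B + 1×C: memory 16, value 26
Best: 36 rps.

36 rps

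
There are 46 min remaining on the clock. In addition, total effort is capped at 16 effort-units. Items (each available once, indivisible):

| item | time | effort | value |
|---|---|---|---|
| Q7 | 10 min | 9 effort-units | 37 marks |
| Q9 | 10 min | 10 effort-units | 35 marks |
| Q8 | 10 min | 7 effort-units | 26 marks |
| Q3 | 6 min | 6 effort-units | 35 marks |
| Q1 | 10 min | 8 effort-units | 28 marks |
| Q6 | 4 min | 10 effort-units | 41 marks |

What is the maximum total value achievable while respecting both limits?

Feasible sets respecting both limits:
- Q3+Q6: time 10, effort 16, value 76
- Q7+Q3: time 16, effort 15, value 72
- Q9+Q3: time 16, effort 16, value 70
- Q7+Q8: time 20, effort 16, value 63
Best: 76 marks.

76 marks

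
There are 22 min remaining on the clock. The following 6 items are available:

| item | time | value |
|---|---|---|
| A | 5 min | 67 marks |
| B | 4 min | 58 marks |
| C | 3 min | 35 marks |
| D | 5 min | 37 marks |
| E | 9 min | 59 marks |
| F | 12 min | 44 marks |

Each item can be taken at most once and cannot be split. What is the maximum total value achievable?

This is a 0/1 knapsack; check combinations near the capacity.
- A+B+C+E: time 5+4+3+9=21, value 67+58+35+59=219
- A+C+D+E: time 5+3+5+9=22, value 67+35+37+59=198
- A+B+C+D: time 5+4+3+5=17, value 67+58+35+37=197
- B+C+D+E: time 4+3+5+9=21, value 58+35+37+59=189
Best: 219 marks.

219 marks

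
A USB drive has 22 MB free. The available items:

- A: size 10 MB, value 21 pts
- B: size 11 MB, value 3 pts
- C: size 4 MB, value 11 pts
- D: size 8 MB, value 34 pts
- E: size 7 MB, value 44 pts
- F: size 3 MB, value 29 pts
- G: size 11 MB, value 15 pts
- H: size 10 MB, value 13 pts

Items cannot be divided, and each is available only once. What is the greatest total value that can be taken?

This is a 0/1 knapsack; check combinations near the capacity.
- C+D+E+F: size 4+8+7+3=22, value 11+34+44+29=118
- D+E+F: size 8+7+3=18, value 34+44+29=107
- A+E+F: size 10+7+3=20, value 21+44+29=94
Best: 118 pts.

118 pts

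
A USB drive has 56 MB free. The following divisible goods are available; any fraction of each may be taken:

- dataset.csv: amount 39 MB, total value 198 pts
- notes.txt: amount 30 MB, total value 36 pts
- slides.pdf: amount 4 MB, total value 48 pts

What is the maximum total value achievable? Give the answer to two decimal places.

261.60

Take in order of value per unit:
- slides.pdf (48/4 per unit): all 4 → value 48, running total 48.00
- dataset.csv (198/39 per unit): all 39 → value 198, running total 246.00
- notes.txt (36/30 per unit): 13 of 30 → value 13×36/30 = 15.6000, running total 261.60
Total 261.60.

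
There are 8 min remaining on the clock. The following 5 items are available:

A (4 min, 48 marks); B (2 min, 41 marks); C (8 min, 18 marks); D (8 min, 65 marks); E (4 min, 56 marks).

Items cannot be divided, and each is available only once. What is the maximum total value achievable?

This is a 0/1 knapsack; check combinations near the capacity.
- A+E: time 4+4=8, value 48+56=104
- B+E: time 2+4=6, value 41+56=97
- A+B: time 4+2=6, value 48+41=89
- D: time 8, value 65
- E: time 4, value 56
Best: 104 marks.

104 marks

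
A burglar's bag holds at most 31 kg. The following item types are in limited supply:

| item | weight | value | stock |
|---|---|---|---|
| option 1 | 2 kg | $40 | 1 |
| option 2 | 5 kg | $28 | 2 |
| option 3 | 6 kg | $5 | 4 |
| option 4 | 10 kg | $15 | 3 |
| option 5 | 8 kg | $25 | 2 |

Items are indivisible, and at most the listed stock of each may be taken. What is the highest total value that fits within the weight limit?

Best selections within weight 31 and stock limits:
- 1×option 1 + 2×option 2 + 2×option 5: weight 28, value 146
- 1×option 1 + 2×option 2 + 1×option 4 + 1×option 5: weight 30, value 136
- 1×option 1 + 2×option 2 + 1×option 3 + 1×option 5: weight 26, value 126
Best: $146.

$146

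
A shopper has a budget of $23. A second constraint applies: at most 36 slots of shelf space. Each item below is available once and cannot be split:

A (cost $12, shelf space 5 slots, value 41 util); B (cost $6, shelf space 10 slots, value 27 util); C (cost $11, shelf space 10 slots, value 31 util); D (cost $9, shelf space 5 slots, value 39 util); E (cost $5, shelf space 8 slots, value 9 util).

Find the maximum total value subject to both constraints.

Feasible sets respecting both limits:
- A+D: cost 21, shelf space 10, value 80
- A+B+E: cost 23, shelf space 23, value 77
- B+D+E: cost 20, shelf space 23, value 75
- A+C: cost 23, shelf space 15, value 72
Best: 80 util.

80 util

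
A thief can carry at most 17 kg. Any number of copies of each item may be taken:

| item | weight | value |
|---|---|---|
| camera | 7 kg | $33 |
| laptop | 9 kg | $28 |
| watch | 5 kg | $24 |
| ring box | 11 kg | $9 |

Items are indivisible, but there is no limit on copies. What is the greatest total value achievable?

Best value-per-unit is watch at 24/5; filling with it alone gives 3×24 = 72.
Optimal mix: 1×camera + 2×watch → weight 17, value 81.

$81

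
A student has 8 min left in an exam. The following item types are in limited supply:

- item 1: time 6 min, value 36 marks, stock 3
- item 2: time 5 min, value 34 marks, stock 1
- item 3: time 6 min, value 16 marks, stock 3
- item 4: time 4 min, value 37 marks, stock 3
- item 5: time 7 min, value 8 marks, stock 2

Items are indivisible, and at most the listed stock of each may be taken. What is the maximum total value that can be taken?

Best selections within time 8 and stock limits:
- 2×item 4: time 8, value 74
- 1×item 4: time 4, value 37
- 1×item 1: time 6, value 36
- 1×item 2: time 5, value 34
Best: 74 marks.

74 marks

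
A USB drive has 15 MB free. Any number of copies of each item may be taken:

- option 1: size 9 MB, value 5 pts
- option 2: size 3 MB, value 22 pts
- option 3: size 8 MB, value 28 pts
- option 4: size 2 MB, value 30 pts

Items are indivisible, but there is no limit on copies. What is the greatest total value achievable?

Best value-per-unit is option 4 at 30/2, and filling with it alone uses size 7×2=14. No mix of the others beats 7×30 = 210.

210 pts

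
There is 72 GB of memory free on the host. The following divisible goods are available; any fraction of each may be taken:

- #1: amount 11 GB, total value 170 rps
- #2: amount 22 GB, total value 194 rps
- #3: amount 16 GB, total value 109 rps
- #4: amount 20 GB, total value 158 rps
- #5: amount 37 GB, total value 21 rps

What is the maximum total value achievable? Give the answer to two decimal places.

Take in order of value per unit:
- #1 (170/11 per unit): all 11 → value 170, running total 170.00
- #2 (194/22 per unit): all 22 → value 194, running total 364.00
- #4 (158/20 per unit): all 20 → value 158, running total 522.00
- #3 (109/16 per unit): all 16 → value 109, running total 631.00
- #5 (21/37 per unit): 3 of 37 → value 3×21/37 = 1.7027, running total 632.70
Total 632.70.

632.70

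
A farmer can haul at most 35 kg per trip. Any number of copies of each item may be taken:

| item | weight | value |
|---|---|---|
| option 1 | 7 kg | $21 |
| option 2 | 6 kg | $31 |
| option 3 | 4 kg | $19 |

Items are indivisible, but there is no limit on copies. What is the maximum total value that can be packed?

$174

Best value-per-unit is option 2 at 31/6; filling with it alone gives 5×31 = 155.
Optimal mix: 5×option 2 + 1×option 3 → weight 34, value 174.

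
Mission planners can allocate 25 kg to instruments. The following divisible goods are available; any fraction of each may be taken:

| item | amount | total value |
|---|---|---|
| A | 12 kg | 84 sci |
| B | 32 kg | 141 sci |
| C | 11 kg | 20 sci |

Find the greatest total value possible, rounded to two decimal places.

Take in order of value per unit:
- A (84/12 per unit): all 12 → value 84, running total 84.00
- B (141/32 per unit): 13 of 32 → value 13×141/32 = 57.2813, running total 141.28
Total 141.28.

141.28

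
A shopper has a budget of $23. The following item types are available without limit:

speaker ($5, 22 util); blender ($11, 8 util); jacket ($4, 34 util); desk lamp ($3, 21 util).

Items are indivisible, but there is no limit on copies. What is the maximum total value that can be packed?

191 util

Best value-per-unit is jacket at 34/4; filling with it alone gives 5×34 = 170.
Optimal mix: 5×jacket + 1×desk lamp → cost 23, value 191.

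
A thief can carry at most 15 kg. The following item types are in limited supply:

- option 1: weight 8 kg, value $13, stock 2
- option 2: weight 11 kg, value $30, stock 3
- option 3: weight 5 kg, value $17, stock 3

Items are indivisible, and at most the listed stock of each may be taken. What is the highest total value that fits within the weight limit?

Top feasible selections:
- 3×option 3: weight 15, value 51
- 2×option 3: weight 10, value 34
- 1×option 2: weight 11, value 30
Best: $51.

$51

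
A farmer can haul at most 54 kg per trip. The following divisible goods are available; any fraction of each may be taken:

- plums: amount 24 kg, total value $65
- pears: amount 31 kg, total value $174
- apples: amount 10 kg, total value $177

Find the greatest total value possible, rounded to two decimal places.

386.21

Take in order of value per unit:
- apples (177/10 per unit): all 10 → value 177, running total 177.00
- pears (174/31 per unit): all 31 → value 174, running total 351.00
- plums (65/24 per unit): 13 of 24 → value 13×65/24 = 35.2083, running total 386.21
Total 386.21.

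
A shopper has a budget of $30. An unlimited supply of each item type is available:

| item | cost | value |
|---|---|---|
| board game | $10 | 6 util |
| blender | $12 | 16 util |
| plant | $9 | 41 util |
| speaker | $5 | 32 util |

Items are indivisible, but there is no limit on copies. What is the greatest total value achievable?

Best value-per-unit is speaker at 32/5, and filling with it alone uses cost 6×5=30. No mix of the others beats 6×32 = 192.

192 util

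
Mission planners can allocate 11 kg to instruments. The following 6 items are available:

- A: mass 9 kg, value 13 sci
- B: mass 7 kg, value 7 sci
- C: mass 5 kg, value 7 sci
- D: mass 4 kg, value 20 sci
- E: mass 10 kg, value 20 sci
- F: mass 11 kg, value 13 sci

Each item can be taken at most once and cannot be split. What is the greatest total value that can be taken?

This is a 0/1 knapsack; check combinations near the capacity.
- C+D: mass 5+4=9, value 7+20=27
- B+D: mass 7+4=11, value 7+20=27
- D: mass 4, value 20
- E: mass 10, value 20
- A: mass 9, value 13
Best: 27 sci.

27 sci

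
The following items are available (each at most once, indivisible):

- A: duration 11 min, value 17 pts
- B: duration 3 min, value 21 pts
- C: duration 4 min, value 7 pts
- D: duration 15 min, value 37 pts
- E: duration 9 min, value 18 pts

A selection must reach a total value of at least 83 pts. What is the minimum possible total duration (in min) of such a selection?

Subsets with value ≥ 83, sorted by total duration:
- B+C+D+E: duration 31, value 83
- A+B+D+E: duration 38, value 93
Minimum duration: 31 min.

31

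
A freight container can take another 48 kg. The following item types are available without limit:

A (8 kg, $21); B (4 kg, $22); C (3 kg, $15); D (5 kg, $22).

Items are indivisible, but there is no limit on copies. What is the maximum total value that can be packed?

Best value-per-unit is B at 22/4, and filling with it alone uses weight 12×4=48. No mix of the others beats 12×22 = 264.

$264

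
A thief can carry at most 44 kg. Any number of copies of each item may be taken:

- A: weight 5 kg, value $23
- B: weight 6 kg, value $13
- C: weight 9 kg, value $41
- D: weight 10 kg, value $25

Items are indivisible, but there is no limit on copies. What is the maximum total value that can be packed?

Best value-per-unit is A at 23/5; filling with it alone gives 8×23 = 184.
Optimal mix: 7×A + 1×C → weight 44, value 202.

$202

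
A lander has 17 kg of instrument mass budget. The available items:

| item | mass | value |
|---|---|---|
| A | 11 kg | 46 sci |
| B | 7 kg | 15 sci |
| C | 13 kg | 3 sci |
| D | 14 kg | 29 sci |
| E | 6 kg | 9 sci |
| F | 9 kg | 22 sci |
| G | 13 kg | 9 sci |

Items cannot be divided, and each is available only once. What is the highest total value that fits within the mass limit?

Check high-value combinations within 17 kg:
- A+E: mass 11+6=17, value 46+9=55
- A: mass 11, value 46
- B+F: mass 7+9=16, value 15+22=37
- E+F: mass 6+9=15, value 9+22=31
- D: mass 14, value 29
Best: 55 sci.

55 sci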